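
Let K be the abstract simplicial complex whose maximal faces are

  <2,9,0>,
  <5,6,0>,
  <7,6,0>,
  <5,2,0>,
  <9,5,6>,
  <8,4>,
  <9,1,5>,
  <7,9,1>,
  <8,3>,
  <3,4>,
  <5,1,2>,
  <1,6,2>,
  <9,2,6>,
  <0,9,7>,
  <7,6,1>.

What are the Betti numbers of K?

K has 10 vertices, 21 edges, 12 triangles.
rank ∂_0 = 0, rank ∂_1 = 8 ⇒ b_0 = 10 − 0 − 8 = 2; all invariant factors of ∂_1 are 1 so no torsion. So H_0 ≅ Z^2.
rank ∂_1 = 8, rank ∂_2 = 12 ⇒ b_1 = 21 − 8 − 12 = 1; ∂_2 has invariant factor(s) [2] giving torsion. So H_1 ≅ Z × Z/2.
rank ∂_2 = 12, rank ∂_3 = 0 ⇒ b_2 = 12 − 12 − 0 = 0. So H_2 ≅ 0.

b_0 = 2, b_1 = 1, b_2 = 0.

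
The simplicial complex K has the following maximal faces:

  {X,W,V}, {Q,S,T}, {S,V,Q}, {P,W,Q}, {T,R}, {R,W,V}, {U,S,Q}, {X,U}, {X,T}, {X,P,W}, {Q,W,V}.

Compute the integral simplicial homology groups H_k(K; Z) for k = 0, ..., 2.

H_0 ≅ Z,  H_1 ≅ Z^3,  H_2 = 0.

We work with the vertex ordering P < Q < R < S < T < U < V < W < X. The simplices of K, each written with vertices in increasing order, are:

  0-simplices (9): P, Q, R, S, T, U, V, W, X
  1-simplices (19): PQ, PW, PX, QS, QT, QU, QV, QW, RT, RV, RW, ST, SU, SV, TX, UX, VW, VX, WX
  2-simplices (8): PQW, PWX, QST, QSU, QSV, QVW, RVW, VWX

so the chain groups are C_0 ≅ Z^9, C_1 ≅ Z^19, C_2 ≅ Z^8.

The boundary map ∂_1: C_1 → C_0 is given by ∂[p,q] = [q] − [p].
The 9×19 boundary matrix has rank 8 and Smith normal form diag(1,1,1,1,1,1,1,1).

∂_2: C_2 → C_1 maps a triangle to the signed sum of its edges. For instance
  ∂PQW = QW − PW + PQ,
  ∂VWX = WX − VX + VW.
This gives a 19×8 integer matrix of rank 8; reducing to Smith normal form yields diagonal entries (1,1,1,1,1,1,1,1).

Now H_k = ker ∂_k / im ∂_{k+1}, so:

  H_0: rank C_0 − rank ∂_1 = 9 − 8 = 1, and the invariant factors of ∂_1 are all 1, so H_0 = Z.
  H_1: rank ker ∂_1 − rank ∂_2 = (19 − 8) − 8 = 3, and the invariant factors of ∂_2 are all 1, so H_1 = Z^3.
  H_2: rank ker ∂_2 − rank ∂_3 = (8 − 8) − 0 = 0, and there is no ∂_3, so H_2 = 0.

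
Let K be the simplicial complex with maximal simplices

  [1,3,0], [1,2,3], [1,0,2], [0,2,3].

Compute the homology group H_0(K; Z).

H_0 ≅ Z.

K has 4 vertices, 6 edges, 4 triangles.
rank ∂_0 = 0, rank ∂_1 = 3 ⇒ b_0 = 4 − 0 − 3 = 1; all invariant factors of ∂_1 are 1 so no torsion. So H_0 = Z.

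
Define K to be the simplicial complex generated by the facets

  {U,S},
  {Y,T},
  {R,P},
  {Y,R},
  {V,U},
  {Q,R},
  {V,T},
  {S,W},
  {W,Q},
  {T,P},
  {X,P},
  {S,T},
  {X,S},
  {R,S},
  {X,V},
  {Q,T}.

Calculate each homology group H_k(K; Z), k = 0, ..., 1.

H_0 = Z,  H_1 = Z^7.

We work with the vertex ordering P < Q < R < S < T < U < V < W < X < Y. The simplices of K, each written with vertices in increasing order, are:

  0-simplices (10): P, Q, R, S, T, U, V, W, X, Y
  1-simplices (16): PR, PT, PX, QR, QT, QW, RS, RY, ST, SU, SW, SX, TV, TY, UV, VX

Hence C_0 ≅ Z^10, C_1 ≅ Z^16.

The boundary map ∂_1: C_1 → C_0 is given by ∂[p,q] = [q] − [p]. For instance
  ∂TY = Y − T.
As a 10×16 matrix over Z this has rank 9, with invariant factors (1,1,1,1,1,1,1,1,1).

Reading off H_k = ker ∂_k / im ∂_{k+1}:

  H_0: rank C_0 − rank ∂_1 = 10 − 9 = 1, and the invariant factors of ∂_1 are all 1, so H_0 = Z.
  H_1: rank ker ∂_1 − rank ∂_2 = (16 − 9) − 0 = 7, and there is no ∂_2, so H_1 = Z^7.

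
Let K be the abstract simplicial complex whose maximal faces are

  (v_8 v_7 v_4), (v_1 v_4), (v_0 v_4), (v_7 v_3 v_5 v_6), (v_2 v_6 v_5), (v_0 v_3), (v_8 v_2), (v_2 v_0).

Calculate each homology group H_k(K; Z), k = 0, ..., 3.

We work with the vertex ordering v_0 < v_1 < v_2 < v_3 < v_4 < v_5 < v_6 < v_7 < v_8. The simplices of K, each written with vertices in increasing order, are:

  0-simplices (9): [v_0], [v_1], [v_2], [v_3], [v_4], [v_5], [v_6], [v_7], [v_8]
  1-simplices (16): (16 of them)
  2-simplices (6): [v_2,v_5,v_6], [v_3,v_5,v_6], [v_3,v_5,v_7], [v_3,v_6,v_7], [v_4,v_7,v_8], [v_5,v_6,v_7]
  3-simplices (1): [v_3,v_5,v_6,v_7]

giving chain groups C_0 ≅ Z^9, C_1 ≅ Z^16, C_2 ≅ Z^6, C_3 ≅ Z^1.

The boundary map ∂_1: C_1 → C_0 is given by ∂[p,q] = [q] − [p].
The 9×16 boundary matrix has rank 8 and Smith normal form diag(1,1,1,1,1,1,1,1).

∂_2: C_2 → C_1 sends each 2-simplex [p,q,r] to [q,r] − [p,r] + [p,q]. For instance
  ∂[v_3,v_5,v_6] = [v_5,v_6] − [v_3,v_6] + [v_3,v_5],
  ∂[v_5,v_6,v_7] = [v_6,v_7] − [v_5,v_7] + [v_5,v_6].
This gives a 16×6 integer matrix of rank 5; reducing to Smith normal form yields diagonal entries (1,1,1,1,1).

The boundary map ∂_3: C_3 → C_2 sends each 3-simplex σ to the alternating sum Σ_i (−1)^i (σ with its i-th vertex removed). For instance
  ∂[v_3,v_5,v_6,v_7] = [v_5,v_6,v_7] − [v_3,v_6,v_7] + [v_3,v_5,v_7] − [v_3,v_5,v_6].
This gives a 6×1 integer matrix of rank 1; reducing to Smith normal form yields diagonal entries (1).

Now H_k = ker ∂_k / im ∂_{k+1}, so:

  H_0: rank C_0 − rank ∂_1 = 9 − 8 = 1, and the invariant factors of ∂_1 are all 1, so H_0 = Z.
  H_1: rank ker ∂_1 − rank ∂_2 = (16 − 8) − 5 = 3, and the invariant factors of ∂_2 are all 1, so H_1 = Z^3.
  H_2: rank ker ∂_2 − rank ∂_3 = (6 − 5) − 1 = 0, and the invariant factors of ∂_3 are all 1, so H_2 = 0.
  H_3: rank ker ∂_3 − rank ∂_4 = (1 − 1) − 0 = 0, and there is no ∂_4, so H_3 = 0.

H_0 = Z,  H_1 = Z^3,  H_2 = 0,  H_3 = 0.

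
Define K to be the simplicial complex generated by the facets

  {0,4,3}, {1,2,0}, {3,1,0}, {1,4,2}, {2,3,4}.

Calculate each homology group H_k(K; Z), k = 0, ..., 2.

H_0 = Z,  H_1 = Z,  H_2 = 0.

Take the total order 0 < 1 < 2 < 3 < 4 on the vertex set. Then K (dimension 2) consists of the simplices:

  0-simplices (5): [0], [1], [2], [3], [4]
  1-simplices (10): [0,1], [0,2], [0,3], [0,4], [1,2], [1,3], [1,4], [2,3], [2,4], [3,4]
  2-simplices (5): [0,1,2], [0,1,3], [0,3,4], [1,2,4], [2,3,4]

so the chain groups are C_0 ≅ Z^5, C_1 ≅ Z^10, C_2 ≅ Z^5.

Boundary ∂_1: C_1 → C_0 is given by ∂[p,q] = [q] − [p]. For instance
  ∂[0,2] = [2] − [0].
This gives a 5×10 integer matrix of rank 4; reducing to Smith normal form yields diagonal entries (1,1,1,1).

The boundary map ∂_2: C_2 → C_1 acts by ∂[p,q,r] = [q,r] − [p,r] + [p,q]. For instance
  ∂[2,3,4] = [3,4] − [2,4] + [2,3],
  ∂[1,2,4] = [2,4] − [1,4] + [1,2].
The resulting 10×5 matrix has rank 5, and its Smith normal form has invariant factors (1,1,1,1,1).

From H_k ≅ ker(∂_k) / im(∂_{k+1}) we obtain:

  H_0: rank C_0 − rank ∂_1 = 5 − 4 = 1, and the invariant factors of ∂_1 are all 1, so H_0 ≅ Z.
  H_1: rank ker ∂_1 − rank ∂_2 = (10 − 4) − 5 = 1, and the invariant factors of ∂_2 are all 1, so H_1 ≅ Z.
  H_2: rank ker ∂_2 − rank ∂_3 = (5 − 5) − 0 = 0, and there is no ∂_3, so H_2 ≅ 0.

As a check, the Euler characteristic is 5 − 10 + 5 = 0, which agrees with 1 − 1 + 0 = 0.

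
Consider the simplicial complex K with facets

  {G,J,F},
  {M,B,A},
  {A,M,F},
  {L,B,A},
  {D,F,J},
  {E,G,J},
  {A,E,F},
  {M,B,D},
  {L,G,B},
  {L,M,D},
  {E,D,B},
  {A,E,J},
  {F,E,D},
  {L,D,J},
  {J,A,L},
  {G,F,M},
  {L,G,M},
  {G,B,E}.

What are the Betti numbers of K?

b_0 = 1, b_1 = 1, b_2 = 0.

Take the total order A < B < D < E < F < G < J < L < M on the vertex set. Then K (dimension 2) consists of the simplices:

  0-simplices (9): A, B, D, E, F, G, J, L, M
  1-simplices (27): AB, AE, AF, AJ, AL, AM, BD, BE, BG, BL, BM, DE, DF, DJ, DL, DM, EF, EG, EJ, FG, FJ, FM, GJ, GL, GM, JL, LM
  2-simplices (18): ABL, ABM, AEF, AEJ, AFM, AJL, BDE, BDM, BEG, BGL, DEF, DFJ, DJL, DLM, EGJ, FGJ, FGM, GLM

Hence C_0 ≅ Z^9, C_1 ≅ Z^27, C_2 ≅ Z^18.

The boundary map ∂_1: C_1 → C_0 sends each edge [p,q] (with p < q) to q − p. For instance
  ∂AM = M − A.
The 9×27 boundary matrix has rank 8 and Smith normal form diag(1,1,1,1,1,1,1,1).

Boundary ∂_2: C_2 → C_1 maps a triangle to the signed sum of its edges. For instance
  ∂BEG = EG − BG + BE,
  ∂AEF = EF − AF + AE.
The resulting 27×18 matrix has rank 18, and its Smith normal form has invariant factors (1,1,1,1,1,1,1,1,1,1,1,1,1,1,1,1,1,2).

Now H_k = ker ∂_k / im ∂_{k+1}, so:

  H_0: rank C_0 − rank ∂_1 = 9 − 8 = 1, and the invariant factors of ∂_1 are all 1, so H_0 ≅ Z.
  H_1: rank ker ∂_1 − rank ∂_2 = (27 − 8) − 18 = 1, and ∂_2 has invariant factor 2 > 1, so H_1 ≅ Z × Z/2.
  H_2: rank ker ∂_2 − rank ∂_3 = (18 − 18) − 0 = 0, and there is no ∂_3, so H_2 ≅ 0.

As a check, the Euler characteristic is 9 − 27 + 18 = 0, which agrees with 1 − 1 + 0 = 0.

Hence the Betti numbers are b_0 = 1, b_1 = 1, b_2 = 0.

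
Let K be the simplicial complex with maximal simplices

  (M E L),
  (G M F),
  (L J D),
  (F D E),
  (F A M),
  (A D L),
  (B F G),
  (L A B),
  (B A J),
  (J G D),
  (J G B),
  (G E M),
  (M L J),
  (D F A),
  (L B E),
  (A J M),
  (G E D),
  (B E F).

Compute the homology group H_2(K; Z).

H_2 = 0.

Order the vertices as A < B < D < E < F < G < J < L < M. Listing each simplex with vertices in this order, K has dimension 2 with simplices:

  0-simplices (9): A, B, D, E, F, G, J, L, M
  1-simplices (27): AB, AD, AF, AJ, AL, AM, BE, BF, BG, BJ, BL, DE, DF, DG, DJ, DL, EF, EG, EL, EM, FG, FM, GJ, GM, JL, JM, LM
  2-simplices (18): ABJ, ABL, ADF, ADL, AFM, AJM, BEF, BEL, BFG, BGJ, DEF, DEG, DGJ, DJL, EGM, ELM, FGM, JLM

giving chain groups C_0 ≅ Z^9, C_1 ≅ Z^27, C_2 ≅ Z^18.

Boundary ∂_1: C_1 → C_0 sends each edge [p,q] (with p < q) to q − p.
As a 9×27 matrix over Z this has rank 8, with invariant factors (1,1,1,1,1,1,1,1).

The boundary map ∂_2: C_2 → C_1 sends each 2-simplex [p,q,r] to [q,r] − [p,r] + [p,q]. For instance
  ∂DEG = EG − DG + DE,
  ∂JLM = LM − JM + JL.
This gives a 27×18 integer matrix of rank 18; reducing to Smith normal form yields diagonal entries (1,1,1,1,1,1,1,1,1,1,1,1,1,1,1,1,1,2).

Computing H_k = (kernel of ∂_k) / (image of ∂_{k+1}):

  H_2: rank ker ∂_2 − rank ∂_3 = (18 − 18) − 0 = 0, and there is no ∂_3, so H_2 ≅ 0.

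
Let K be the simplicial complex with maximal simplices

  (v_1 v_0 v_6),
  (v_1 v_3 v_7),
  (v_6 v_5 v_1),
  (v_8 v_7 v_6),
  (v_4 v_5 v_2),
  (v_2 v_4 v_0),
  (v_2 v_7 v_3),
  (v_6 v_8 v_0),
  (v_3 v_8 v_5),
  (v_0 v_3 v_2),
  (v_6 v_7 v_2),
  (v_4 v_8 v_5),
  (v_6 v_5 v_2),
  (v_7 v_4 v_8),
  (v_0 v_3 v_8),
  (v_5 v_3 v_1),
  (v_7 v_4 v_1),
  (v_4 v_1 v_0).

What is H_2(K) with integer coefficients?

Order the vertices as v_0 < v_1 < v_2 < v_3 < v_4 < v_5 < v_6 < v_7 < v_8. Listing each simplex with vertices in this order, K has dimension 2 with simplices:

  0-simplices (9): [v_0], [v_1], [v_2], [v_3], [v_4], [v_5], [v_6], [v_7], [v_8]
  1-simplices (27): (27 of them)
  2-simplices (18): (18 of them)

giving chain groups C_0 ≅ Z^9, C_1 ≅ Z^27, C_2 ≅ Z^18.

∂_1: C_1 → C_0 is given by ∂[p,q] = [q] − [p].
This gives a 9×27 integer matrix of rank 8; reducing to Smith normal form yields diagonal entries (1,1,1,1,1,1,1,1).

∂_2: C_2 → C_1 acts by ∂[p,q,r] = [q,r] − [p,r] + [p,q]. For instance
  ∂[v_6,v_7,v_8] = [v_7,v_8] − [v_6,v_8] + [v_6,v_7],
  ∂[v_1,v_5,v_6] = [v_5,v_6] − [v_1,v_6] + [v_1,v_5].
The resulting 27×18 matrix has rank 17, and its Smith normal form has invariant factors (1,1,1,1,1,1,1,1,1,1,1,1,1,1,1,1,1).

Now H_k = ker ∂_k / im ∂_{k+1}, so:

  H_2: rank ker ∂_2 − rank ∂_3 = (18 − 17) − 0 = 1, and there is no ∂_3, so H_2 = Z.

(K is a triangulation of the torus T^2.)

H_2 ≅ Z.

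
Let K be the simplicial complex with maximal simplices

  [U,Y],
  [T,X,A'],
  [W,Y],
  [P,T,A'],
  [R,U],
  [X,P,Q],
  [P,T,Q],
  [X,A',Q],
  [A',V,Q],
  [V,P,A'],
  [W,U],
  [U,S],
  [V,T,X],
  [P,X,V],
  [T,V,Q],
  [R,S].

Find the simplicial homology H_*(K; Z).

H_0 ≅ Z^2,  H_1 ≅ Z^2 × Z/2,  H_2 = 0.

Order the vertices as P < Q < R < S < T < U < V < W < X < Y < A'. Listing each simplex with vertices in this order, K has dimension 2 with simplices:

  0-simplices (11): [P], [Q], [R], [S], [T], [U], [V], [W], [X], [Y], [A']
  1-simplices (21): [P,Q], [P,T], [P,V], [P,X], [P,A'], [Q,T], [Q,V], [Q,X], [Q,A'], [R,S], [R,U], [S,U], [T,V], [T,X], [T,A'], [U,W], [U,Y], [V,X], [V,A'], [W,Y], [X,A']
  2-simplices (10): [P,Q,T], [P,Q,X], [P,T,A'], [P,V,X], [P,V,A'], [Q,T,V], [Q,V,A'], [Q,X,A'], [T,V,X], [T,X,A']

so the chain groups are C_0 ≅ Z^11, C_1 ≅ Z^21, C_2 ≅ Z^10.

The boundary map ∂_1: C_1 → C_0 maps an edge to its endpoints' difference, ∂[p,q] = q − p. For instance
  ∂[P,X] = [X] − [P].
The resulting 11×21 matrix has rank 9, and its Smith normal form has invariant factors (1,1,1,1,1,1,1,1,1).

∂_2: C_2 → C_1 maps a triangle to the signed sum of its edges. For instance
  ∂[P,V,A'] = [V,A'] − [P,A'] + [P,V],
  ∂[T,V,X] = [V,X] − [T,X] + [T,V].
As a 21×10 matrix over Z this has rank 10, with invariant factors (1,1,1,1,1,1,1,1,1,2).

Now H_k = ker ∂_k / im ∂_{k+1}, so:

  H_0: rank C_0 − rank ∂_1 = 11 − 9 = 2, and the invariant factors of ∂_1 are all 1, so H_0 ≅ Z^2.
  H_1: rank ker ∂_1 − rank ∂_2 = (21 − 9) − 10 = 2, and ∂_2 has invariant factor 2 > 1, so H_1 ≅ Z^2 × Z/2.
  H_2: rank ker ∂_2 − rank ∂_3 = (10 − 10) − 0 = 0, and there is no ∂_3, so H_2 ≅ 0.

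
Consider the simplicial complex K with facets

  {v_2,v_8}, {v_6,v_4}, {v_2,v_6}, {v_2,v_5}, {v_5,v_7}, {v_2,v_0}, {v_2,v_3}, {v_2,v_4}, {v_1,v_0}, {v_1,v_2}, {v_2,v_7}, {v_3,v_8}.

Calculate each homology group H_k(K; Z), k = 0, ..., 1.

H_0 = Z,  H_1 = Z^4.

Take the total order v_0 < v_1 < v_2 < v_3 < v_4 < v_5 < v_6 < v_7 < v_8 on the vertex set. Then K (dimension 1) consists of the simplices:

  0-simplices (9): [v_0], [v_1], [v_2], [v_3], [v_4], [v_5], [v_6], [v_7], [v_8]
  1-simplices (12): [v_0,v_1], [v_0,v_2], [v_1,v_2], [v_2,v_3], [v_2,v_4], [v_2,v_5], [v_2,v_6], [v_2,v_7], [v_2,v_8], [v_3,v_8], [v_4,v_6], [v_5,v_7]

so the chain groups are C_0 ≅ Z^9, C_1 ≅ Z^12.

Boundary ∂_1: C_1 → C_0 sends each edge [p,q] (with p < q) to q − p. For instance
  ∂[v_2,v_5] = [v_5] − [v_2].
This gives a 9×12 integer matrix of rank 8; reducing to Smith normal form yields diagonal entries (1,1,1,1,1,1,1,1).

Reading off H_k = ker ∂_k / im ∂_{k+1}:

  H_0: rank C_0 − rank ∂_1 = 9 − 8 = 1, and the invariant factors of ∂_1 are all 1, so H_0 ≅ Z.
  H_1: rank ker ∂_1 − rank ∂_2 = (12 − 8) − 0 = 4, and there is no ∂_2, so H_1 ≅ Z^4.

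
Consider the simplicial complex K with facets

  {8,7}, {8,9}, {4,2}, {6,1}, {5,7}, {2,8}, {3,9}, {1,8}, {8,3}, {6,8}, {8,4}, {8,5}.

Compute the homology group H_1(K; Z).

We work with the vertex ordering 1 < 2 < 3 < 4 < 5 < 6 < 7 < 8 < 9. The simplices of K, each written with vertices in increasing order, are:

  0-simplices (9): [1], [2], [3], [4], [5], [6], [7], [8], [9]
  1-simplices (12): [1,6], [1,8], [2,4], [2,8], [3,8], [3,9], [4,8], [5,7], [5,8], [6,8], [7,8], [8,9]

Hence C_0 ≅ Z^9, C_1 ≅ Z^12.

∂_1: C_1 → C_0 is given by ∂[p,q] = [q] − [p]. For instance
  ∂[4,8] = [8] − [4].
As a 9×12 matrix over Z this has rank 8, with invariant factors (1,1,1,1,1,1,1,1).

Computing H_k = (kernel of ∂_k) / (image of ∂_{k+1}):

  H_1: rank ker ∂_1 − rank ∂_2 = (12 − 8) − 0 = 4, and there is no ∂_2, so H_1 = Z^4.

(K is a triangulation of a wedge of 4 circles.)

H_1 ≅ Z^4.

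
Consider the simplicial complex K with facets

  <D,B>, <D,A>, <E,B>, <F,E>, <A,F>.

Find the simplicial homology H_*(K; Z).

Order the vertices as A < B < D < E < F. Listing each simplex with vertices in this order, K has dimension 1 with simplices:

  0-simplices (5): A, B, D, E, F
  1-simplices (5): AD, AF, BD, BE, EF

Hence C_0 ≅ Z^5, C_1 ≅ Z^5.

The boundary map ∂_1: C_1 → C_0 maps an edge to its endpoints' difference, ∂[p,q] = q − p. For instance
  ∂AD = D − A.
The 5×5 boundary matrix has rank 4 and Smith normal form diag(1,1,1,1).

From H_k ≅ ker(∂_k) / im(∂_{k+1}) we obtain:

  H_0: rank C_0 − rank ∂_1 = 5 − 4 = 1, and the invariant factors of ∂_1 are all 1, so H_0 = Z.
  H_1: rank ker ∂_1 − rank ∂_2 = (5 − 4) − 0 = 1, and there is no ∂_2, so H_1 = Z.

(K is a triangulation of the circle S^1.)

H_0 = Z,  H_1 = Z.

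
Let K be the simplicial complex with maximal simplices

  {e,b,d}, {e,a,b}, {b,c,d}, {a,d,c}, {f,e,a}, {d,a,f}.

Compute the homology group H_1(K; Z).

H_1 = Z.

Order the vertices as a < b < c < d < e < f. Listing each simplex with vertices in this order, K has dimension 2 with simplices:

  0-simplices (6): a, b, c, d, e, f
  1-simplices (12): ab, ac, ad, ae, af, bc, bd, be, cd, de, df, ef
  2-simplices (6): abe, acd, adf, aef, bcd, bde

Hence C_0 ≅ Z^6, C_1 ≅ Z^12, C_2 ≅ Z^6.

The boundary map ∂_1: C_1 → C_0 is given by ∂[p,q] = [q] − [p]. For instance
  ∂df = f − d.
As a 6×12 matrix over Z this has rank 5, with invariant factors (1,1,1,1,1).

∂_2: C_2 → C_1 acts by ∂[p,q,r] = [q,r] − [p,r] + [p,q]. For instance
  ∂adf = df − af + ad,
  ∂abe = be − ae + ab.
This gives a 12×6 integer matrix of rank 6; reducing to Smith normal form yields diagonal entries (1,1,1,1,1,1).

Now H_k = ker ∂_k / im ∂_{k+1}, so:

  H_1: rank ker ∂_1 − rank ∂_2 = (12 − 5) − 6 = 1, and the invariant factors of ∂_2 are all 1, so H_1 ≅ Z.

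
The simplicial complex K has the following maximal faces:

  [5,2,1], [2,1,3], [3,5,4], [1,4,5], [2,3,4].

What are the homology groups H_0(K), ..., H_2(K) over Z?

K has 5 vertices, 10 edges, 5 triangles.
rank ∂_0 = 0, rank ∂_1 = 4 ⇒ b_0 = 5 − 0 − 4 = 1; all invariant factors of ∂_1 are 1 so no torsion. So H_0 = Z.
rank ∂_1 = 4, rank ∂_2 = 5 ⇒ b_1 = 10 − 4 − 5 = 1; all invariant factors of ∂_2 are 1 so no torsion. So H_1 = Z.
rank ∂_2 = 5, rank ∂_3 = 0 ⇒ b_2 = 5 − 5 − 0 = 0. So H_2 = 0.

H_0 ≅ Z,  H_1 ≅ Z,  H_2 = 0.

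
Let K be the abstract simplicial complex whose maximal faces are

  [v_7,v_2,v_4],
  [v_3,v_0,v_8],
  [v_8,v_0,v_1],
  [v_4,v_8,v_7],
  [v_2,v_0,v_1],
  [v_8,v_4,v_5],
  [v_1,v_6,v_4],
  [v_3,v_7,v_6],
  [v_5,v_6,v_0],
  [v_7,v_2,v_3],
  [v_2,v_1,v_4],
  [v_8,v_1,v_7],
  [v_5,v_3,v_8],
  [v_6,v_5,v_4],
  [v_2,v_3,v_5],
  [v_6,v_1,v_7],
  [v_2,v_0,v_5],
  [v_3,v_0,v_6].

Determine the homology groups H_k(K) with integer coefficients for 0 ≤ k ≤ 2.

Fix the vertex order v_0 < v_1 < v_2 < v_3 < v_4 < v_5 < v_6 < v_7 < v_8 and write every simplex with vertices in increasing order. Then dim K = 2 and the simplices of K are:

  0-simplices (9): [v_0], [v_1], [v_2], [v_3], [v_4], [v_5], [v_6], [v_7], [v_8]
  1-simplices (27): (27 of them)
  2-simplices (18): (18 of them)

so the chain groups are C_0 ≅ Z^9, C_1 ≅ Z^27, C_2 ≅ Z^18.

Boundary ∂_1: C_1 → C_0 maps an edge to its endpoints' difference, ∂[p,q] = q − p.
The resulting 9×27 matrix has rank 8, and its Smith normal form has invariant factors (1,1,1,1,1,1,1,1).

The boundary map ∂_2: C_2 → C_1 sends each 2-simplex [p,q,r] to [q,r] − [p,r] + [p,q]. For instance
  ∂[v_4,v_5,v_6] = [v_5,v_6] − [v_4,v_6] + [v_4,v_5],
  ∂[v_3,v_6,v_7] = [v_6,v_7] − [v_3,v_7] + [v_3,v_6].
This gives a 27×18 integer matrix of rank 18; reducing to Smith normal form yields diagonal entries (1,1,1,1,1,1,1,1,1,1,1,1,1,1,1,1,1,2).

From H_k ≅ ker(∂_k) / im(∂_{k+1}) we obtain:

  H_0: rank C_0 − rank ∂_1 = 9 − 8 = 1, and the invariant factors of ∂_1 are all 1, so H_0 ≅ Z.
  H_1: rank ker ∂_1 − rank ∂_2 = (27 − 8) − 18 = 1, and ∂_2 has invariant factor 2 > 1, so H_1 ≅ Z ⊕ Z/2.
  H_2: rank ker ∂_2 − rank ∂_3 = (18 − 18) − 0 = 0, and there is no ∂_3, so H_2 ≅ 0.

H_0 = Z,  H_1 = Z ⊕ Z/2,  H_2 = 0.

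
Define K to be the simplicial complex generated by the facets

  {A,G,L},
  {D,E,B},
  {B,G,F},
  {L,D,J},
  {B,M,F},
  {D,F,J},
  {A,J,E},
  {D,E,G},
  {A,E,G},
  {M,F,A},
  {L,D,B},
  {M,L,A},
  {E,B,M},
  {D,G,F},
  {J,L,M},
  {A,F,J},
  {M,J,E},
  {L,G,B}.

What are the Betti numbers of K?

Order the vertices as A < B < D < E < F < G < J < L < M. Listing each simplex with vertices in this order, K has dimension 2 with simplices:

  0-simplices (9): A, B, D, E, F, G, J, L, M
  1-simplices (27): AE, AF, AG, AJ, AL, AM, BD, BE, BF, BG, BL, BM, DE, DF, DG, DJ, DL, EG, EJ, EM, FG, FJ, FM, GL, JL, JM, LM
  2-simplices (18): AEG, AEJ, AFJ, AFM, AGL, ALM, BDE, BDL, BEM, BFG, BFM, BGL, DEG, DFG, DFJ, DJL, EJM, JLM

Hence C_0 ≅ Z^9, C_1 ≅ Z^27, C_2 ≅ Z^18.

∂_1: C_1 → C_0 sends each edge [p,q] (with p < q) to q − p.
The 9×27 boundary matrix has rank 8 and Smith normal form diag(1,1,1,1,1,1,1,1).

∂_2: C_2 → C_1 maps a triangle to the signed sum of its edges. For instance
  ∂ALM = LM − AM + AL,
  ∂AFJ = FJ − AJ + AF.
The 27×18 boundary matrix has rank 18 and Smith normal form diag(1,1,1,1,1,1,1,1,1,1,1,1,1,1,1,1,1,2).

Reading off H_k = ker ∂_k / im ∂_{k+1}:

  H_0: rank C_0 − rank ∂_1 = 9 − 8 = 1, and the invariant factors of ∂_1 are all 1, so H_0 ≅ Z.
  H_1: rank ker ∂_1 − rank ∂_2 = (27 − 8) − 18 = 1, and ∂_2 has invariant factor 2 > 1, so H_1 ≅ Z ⊕ Z/2.
  H_2: rank ker ∂_2 − rank ∂_3 = (18 − 18) − 0 = 0, and there is no ∂_3, so H_2 ≅ 0.

As a check, the Euler characteristic is 9 − 27 + 18 = 0, which agrees with 1 − 1 + 0 = 0.

Hence the Betti numbers are b_0 = 1, b_1 = 1, b_2 = 0.

b_0 = 1, b_1 = 1, b_2 = 0.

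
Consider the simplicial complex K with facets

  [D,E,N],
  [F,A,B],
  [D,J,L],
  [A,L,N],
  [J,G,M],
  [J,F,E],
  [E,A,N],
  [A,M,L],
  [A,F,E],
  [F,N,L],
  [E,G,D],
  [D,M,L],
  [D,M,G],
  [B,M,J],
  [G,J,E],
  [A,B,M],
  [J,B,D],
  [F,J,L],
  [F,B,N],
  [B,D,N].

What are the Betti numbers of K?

b_0 = 1, b_1 = 1, b_2 = 0.

Fix the vertex order A < B < D < E < F < G < J < L < M < N and write every simplex with vertices in increasing order. Then dim K = 2 and the simplices of K are:

  0-simplices (10): A, B, D, E, F, G, J, L, M, N
  1-simplices (30): AB, AE, AF, AL, AM, AN, BD, BF, BJ, BM, BN, DE, DG, DJ, DL, DM, DN, EF, EG, EJ, EN, FJ, FL, FN, GJ, GM, JL, JM, LM, LN
  2-simplices (20): ABF, ABM, AEF, AEN, ALM, ALN, BDJ, BDN, BFN, BJM, DEG, DEN, DGM, DJL, DLM, EFJ, EGJ, FJL, FLN, GJM

so the chain groups are C_0 ≅ Z^10, C_1 ≅ Z^30, C_2 ≅ Z^20.

∂_1: C_1 → C_0 is given by ∂[p,q] = [q] − [p].
This gives a 10×30 integer matrix of rank 9; reducing to Smith normal form yields diagonal entries (1,1,1,1,1,1,1,1,1).

The boundary map ∂_2: C_2 → C_1 sends each 2-simplex [p,q,r] to [q,r] − [p,r] + [p,q]. For instance
  ∂DGM = GM − DM + DG,
  ∂DLM = LM − DM + DL.
This gives a 30×20 integer matrix of rank 20; reducing to Smith normal form yields diagonal entries (1,1,1,1,1,1,1,1,1,1,1,1,1,1,1,1,1,1,1,2).

Reading off H_k = ker ∂_k / im ∂_{k+1}:

  H_0: rank C_0 − rank ∂_1 = 10 − 9 = 1, and the invariant factors of ∂_1 are all 1, so H_0 = Z.
  H_1: rank ker ∂_1 − rank ∂_2 = (30 − 9) − 20 = 1, and ∂_2 has invariant factor 2 > 1, so H_1 = Z ⊕ Z/2.
  H_2: rank ker ∂_2 − rank ∂_3 = (20 − 20) − 0 = 0, and there is no ∂_3, so H_2 = 0.

(K is a triangulation of the Klein bottle.)

Hence the Betti numbers are b_0 = 1, b_1 = 1, b_2 = 0.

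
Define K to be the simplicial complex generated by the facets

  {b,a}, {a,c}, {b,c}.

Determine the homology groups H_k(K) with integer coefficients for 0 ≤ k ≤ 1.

H_0 = Z,  H_1 = Z.

We work with the vertex ordering a < b < c. The simplices of K, each written with vertices in increasing order, are:

  0-simplices (3): a, b, c
  1-simplices (3): ab, ac, bc

Hence C_0 ≅ Z^3, C_1 ≅ Z^3.

∂_1: C_1 → C_0 is given by ∂[p,q] = [q] − [p]. For instance
  ∂ac = c − a.
The 3×3 boundary matrix has rank 2 and Smith normal form diag(1,1).

Now H_k = ker ∂_k / im ∂_{k+1}, so:

  H_0: rank C_0 − rank ∂_1 = 3 − 2 = 1, and the invariant factors of ∂_1 are all 1, so H_0 = Z.
  H_1: rank ker ∂_1 − rank ∂_2 = (3 − 2) − 0 = 1, and there is no ∂_2, so H_1 = Z.

(K is a triangulation of the circle S^1.)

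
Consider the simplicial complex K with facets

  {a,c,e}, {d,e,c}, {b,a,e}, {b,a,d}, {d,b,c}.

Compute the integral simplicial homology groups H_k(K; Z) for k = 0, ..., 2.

H_0 = Z,  H_1 = Z,  H_2 = 0.

Fix the vertex order a < b < c < d < e and write every simplex with vertices in increasing order. Then dim K = 2 and the simplices of K are:

  0-simplices (5): a, b, c, d, e
  1-simplices (10): ab, ac, ad, ae, bc, bd, be, cd, ce, de
  2-simplices (5): abd, abe, ace, bcd, cde

so the chain groups are C_0 ≅ Z^5, C_1 ≅ Z^10, C_2 ≅ Z^5.

Boundary ∂_1: C_1 → C_0 is given by ∂[p,q] = [q] − [p]. For instance
  ∂cd = d − c.
This gives a 5×10 integer matrix of rank 4; reducing to Smith normal form yields diagonal entries (1,1,1,1).

∂_2: C_2 → C_1 sends each 2-simplex [p,q,r] to [q,r] − [p,r] + [p,q]. For instance
  ∂bcd = cd − bd + bc,
  ∂cde = de − ce + cd.
As a 10×5 matrix over Z this has rank 5, with invariant factors (1,1,1,1,1).

From H_k ≅ ker(∂_k) / im(∂_{k+1}) we obtain:

  H_0: rank C_0 − rank ∂_1 = 5 − 4 = 1, and the invariant factors of ∂_1 are all 1, so H_0 ≅ Z.
  H_1: rank ker ∂_1 − rank ∂_2 = (10 − 4) − 5 = 1, and the invariant factors of ∂_2 are all 1, so H_1 ≅ Z.
  H_2: rank ker ∂_2 − rank ∂_3 = (5 − 5) − 0 = 0, and there is no ∂_3, so H_2 ≅ 0.

As a check, the Euler characteristic is 5 − 10 + 5 = 0, which agrees with 1 − 1 + 0 = 0.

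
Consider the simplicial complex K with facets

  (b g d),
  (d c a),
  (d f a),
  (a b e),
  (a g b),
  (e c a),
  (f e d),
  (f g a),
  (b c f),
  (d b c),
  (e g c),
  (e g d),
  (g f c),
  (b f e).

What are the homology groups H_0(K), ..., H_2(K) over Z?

Take the total order a < b < c < d < e < f < g on the vertex set. Then K (dimension 2) consists of the simplices:

  0-simplices (7): a, b, c, d, e, f, g
  1-simplices (21): ab, ac, ad, ae, af, ag, bc, bd, be, bf, bg, cd, ce, cf, cg, de, df, dg, ef, eg, fg
  2-simplices (14): abe, abg, acd, ace, adf, afg, bcd, bcf, bdg, bef, ceg, cfg, def, deg

Hence C_0 ≅ Z^7, C_1 ≅ Z^21, C_2 ≅ Z^14.

The boundary map ∂_1: C_1 → C_0 sends each edge [p,q] (with p < q) to q − p. For instance
  ∂af = f − a.
This gives a 7×21 integer matrix of rank 6; reducing to Smith normal form yields diagonal entries (1,1,1,1,1,1).

The boundary map ∂_2: C_2 → C_1 acts by ∂[p,q,r] = [q,r] − [p,r] + [p,q]. For instance
  ∂bcf = cf − bf + bc,
  ∂adf = df − af + ad.
As a 21×14 matrix over Z this has rank 13, with invariant factors (1,1,1,1,1,1,1,1,1,1,1,1,1).

Now H_k = ker ∂_k / im ∂_{k+1}, so:

  H_0: rank C_0 − rank ∂_1 = 7 − 6 = 1, and the invariant factors of ∂_1 are all 1, so H_0 = Z.
  H_1: rank ker ∂_1 − rank ∂_2 = (21 − 6) − 13 = 2, and the invariant factors of ∂_2 are all 1, so H_1 = Z^2.
  H_2: rank ker ∂_2 − rank ∂_3 = (14 − 13) − 0 = 1, and there is no ∂_3, so H_2 = Z.

H_0 ≅ Z,  H_1 ≅ Z^2,  H_2 ≅ Z.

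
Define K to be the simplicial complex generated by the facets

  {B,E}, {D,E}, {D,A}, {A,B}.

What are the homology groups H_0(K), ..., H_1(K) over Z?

Take the total order A < B < D < E on the vertex set. Then K (dimension 1) consists of the simplices:

  0-simplices (4): A, B, D, E
  1-simplices (4): AB, AD, BE, DE

so the chain groups are C_0 ≅ Z^4, C_1 ≅ Z^4.

∂_1: C_1 → C_0 is given by ∂[p,q] = [q] − [p]. For instance
  ∂AB = B − A.
The resulting 4×4 matrix has rank 3, and its Smith normal form has invariant factors (1,1,1).

Reading off H_k = ker ∂_k / im ∂_{k+1}:

  H_0: rank C_0 − rank ∂_1 = 4 − 3 = 1, and the invariant factors of ∂_1 are all 1, so H_0 = Z.
  H_1: rank ker ∂_1 − rank ∂_2 = (4 − 3) − 0 = 1, and there is no ∂_2, so H_1 = Z.

H_0 ≅ Z,  H_1 ≅ Z.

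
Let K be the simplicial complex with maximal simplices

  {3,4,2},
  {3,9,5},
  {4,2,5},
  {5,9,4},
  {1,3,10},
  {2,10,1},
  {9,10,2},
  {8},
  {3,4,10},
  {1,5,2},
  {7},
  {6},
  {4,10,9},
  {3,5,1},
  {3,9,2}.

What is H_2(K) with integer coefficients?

K has 10 vertices, 18 edges, 12 triangles.
rank ∂_2 = 12, rank ∂_3 = 0 ⇒ b_2 = 12 − 12 − 0 = 0. So H_2 ≅ 0.

H_2 ≅ 0.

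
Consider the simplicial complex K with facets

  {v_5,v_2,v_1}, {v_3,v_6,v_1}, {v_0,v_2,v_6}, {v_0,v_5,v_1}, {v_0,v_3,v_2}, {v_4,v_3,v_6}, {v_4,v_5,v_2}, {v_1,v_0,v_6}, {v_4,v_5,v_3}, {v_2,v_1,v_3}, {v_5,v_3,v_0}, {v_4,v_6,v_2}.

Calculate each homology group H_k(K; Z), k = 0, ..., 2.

H_0 = Z,  H_1 = Z_2,  H_2 = 0.

Fix the vertex order v_0 < v_1 < v_2 < v_3 < v_4 < v_5 < v_6 and write every simplex with vertices in increasing order. Then dim K = 2 and the simplices of K are:

  0-simplices (7): [v_0], [v_1], [v_2], [v_3], [v_4], [v_5], [v_6]
  1-simplices (18): (18 of them)
  2-simplices (12): (12 of them)

Hence C_0 ≅ Z^7, C_1 ≅ Z^18, C_2 ≅ Z^12.

Boundary ∂_1: C_1 → C_0 is given by ∂[p,q] = [q] − [p].
As a 7×18 matrix over Z this has rank 6, with invariant factors (1,1,1,1,1,1).

The boundary map ∂_2: C_2 → C_1 sends each 2-simplex [p,q,r] to [q,r] − [p,r] + [p,q]. For instance
  ∂[v_1,v_3,v_6] = [v_3,v_6] − [v_1,v_6] + [v_1,v_3],
  ∂[v_0,v_2,v_3] = [v_2,v_3] − [v_0,v_3] + [v_0,v_2].
As a 18×12 matrix over Z this has rank 12, with invariant factors (1,1,1,1,1,1,1,1,1,1,1,2).

Computing H_k = (kernel of ∂_k) / (image of ∂_{k+1}):

  H_0: rank C_0 − rank ∂_1 = 7 − 6 = 1, and the invariant factors of ∂_1 are all 1, so H_0 = Z.
  H_1: rank ker ∂_1 − rank ∂_2 = (18 − 6) − 12 = 0, and ∂_2 has invariant factor 2 > 1, so H_1 = Z_2.
  H_2: rank ker ∂_2 − rank ∂_3 = (12 − 12) − 0 = 0, and there is no ∂_3, so H_2 = 0.

(K is a triangulation of the real projective plane RP^2.)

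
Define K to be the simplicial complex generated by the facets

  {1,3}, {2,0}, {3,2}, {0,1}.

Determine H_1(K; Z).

Fix the vertex order 0 < 1 < 2 < 3 and write every simplex with vertices in increasing order. Then dim K = 1 and the simplices of K are:

  0-simplices (4): [0], [1], [2], [3]
  1-simplices (4): [0,1], [0,2], [1,3], [2,3]

so the chain groups are C_0 ≅ Z^4, C_1 ≅ Z^4.

The boundary map ∂_1: C_1 → C_0 sends each edge [p,q] (with p < q) to q − p.
The resulting 4×4 matrix has rank 3, and its Smith normal form has invariant factors (1,1,1).

Now H_k = ker ∂_k / im ∂_{k+1}, so:

  H_1: rank ker ∂_1 − rank ∂_2 = (4 − 3) − 0 = 1, and there is no ∂_2, so H_1 ≅ Z.

H_1 = Z.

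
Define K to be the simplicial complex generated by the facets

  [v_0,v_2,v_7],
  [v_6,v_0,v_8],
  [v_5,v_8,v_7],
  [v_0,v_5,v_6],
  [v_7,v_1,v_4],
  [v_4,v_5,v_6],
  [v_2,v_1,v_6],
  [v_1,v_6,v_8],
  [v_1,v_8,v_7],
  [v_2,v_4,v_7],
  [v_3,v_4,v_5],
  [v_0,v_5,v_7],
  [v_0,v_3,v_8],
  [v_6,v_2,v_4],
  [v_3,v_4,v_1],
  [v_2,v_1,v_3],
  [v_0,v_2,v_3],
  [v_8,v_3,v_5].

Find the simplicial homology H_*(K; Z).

Order the vertices as v_0 < v_1 < v_2 < v_3 < v_4 < v_5 < v_6 < v_7 < v_8. Listing each simplex with vertices in this order, K has dimension 2 with simplices:

  0-simplices (9): [v_0], [v_1], [v_2], [v_3], [v_4], [v_5], [v_6], [v_7], [v_8]
  1-simplices (27): (27 of them)
  2-simplices (18): (18 of them)

Hence C_0 ≅ Z^9, C_1 ≅ Z^27, C_2 ≅ Z^18.

The boundary map ∂_1: C_1 → C_0 maps an edge to its endpoints' difference, ∂[p,q] = q − p. For instance
  ∂[v_0,v_6] = [v_6] − [v_0].
The 9×27 boundary matrix has rank 8 and Smith normal form diag(1,1,1,1,1,1,1,1).

Boundary ∂_2: C_2 → C_1 acts by ∂[p,q,r] = [q,r] − [p,r] + [p,q]. For instance
  ∂[v_0,v_2,v_3] = [v_2,v_3] − [v_0,v_3] + [v_0,v_2],
  ∂[v_1,v_2,v_6] = [v_2,v_6] − [v_1,v_6] + [v_1,v_2].
This gives a 27×18 integer matrix of rank 18; reducing to Smith normal form yields diagonal entries (1,1,1,1,1,1,1,1,1,1,1,1,1,1,1,1,1,2).

Computing H_k = (kernel of ∂_k) / (image of ∂_{k+1}):

  H_0: rank C_0 − rank ∂_1 = 9 − 8 = 1, and the invariant factors of ∂_1 are all 1, so H_0 = Z.
  H_1: rank ker ∂_1 − rank ∂_2 = (27 − 8) − 18 = 1, and ∂_2 has invariant factor 2 > 1, so H_1 = Z ⊕ Z/2Z.
  H_2: rank ker ∂_2 − rank ∂_3 = (18 − 18) − 0 = 0, and there is no ∂_3, so H_2 = 0.

(K is a triangulation of the Klein bottle.)

H_0 ≅ Z,  H_1 ≅ Z ⊕ Z/2Z,  H_2 = 0.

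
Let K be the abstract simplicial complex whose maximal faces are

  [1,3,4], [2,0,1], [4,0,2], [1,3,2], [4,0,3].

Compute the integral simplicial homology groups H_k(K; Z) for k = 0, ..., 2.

Fix the vertex order 0 < 1 < 2 < 3 < 4 and write every simplex with vertices in increasing order. Then dim K = 2 and the simplices of K are:

  0-simplices (5): [0], [1], [2], [3], [4]
  1-simplices (10): [0,1], [0,2], [0,3], [0,4], [1,2], [1,3], [1,4], [2,3], [2,4], [3,4]
  2-simplices (5): [0,1,2], [0,2,4], [0,3,4], [1,2,3], [1,3,4]

so the chain groups are C_0 ≅ Z^5, C_1 ≅ Z^10, C_2 ≅ Z^5.

The boundary map ∂_1: C_1 → C_0 sends each edge [p,q] (with p < q) to q − p. For instance
  ∂[3,4] = [4] − [3].
The 5×10 boundary matrix has rank 4 and Smith normal form diag(1,1,1,1).

∂_2: C_2 → C_1 sends each 2-simplex [p,q,r] to [q,r] − [p,r] + [p,q]. For instance
  ∂[1,2,3] = [2,3] − [1,3] + [1,2],
  ∂[0,2,4] = [2,4] − [0,4] + [0,2].
As a 10×5 matrix over Z this has rank 5, with invariant factors (1,1,1,1,1).

Computing H_k = (kernel of ∂_k) / (image of ∂_{k+1}):

  H_0: rank C_0 − rank ∂_1 = 5 − 4 = 1, and the invariant factors of ∂_1 are all 1, so H_0 ≅ Z.
  H_1: rank ker ∂_1 − rank ∂_2 = (10 − 4) − 5 = 1, and the invariant factors of ∂_2 are all 1, so H_1 ≅ Z.
  H_2: rank ker ∂_2 − rank ∂_3 = (5 − 5) − 0 = 0, and there is no ∂_3, so H_2 ≅ 0.

(K is a triangulation of the Möbius band.)

H_0 ≅ Z,  H_1 ≅ Z,  H_2 = 0.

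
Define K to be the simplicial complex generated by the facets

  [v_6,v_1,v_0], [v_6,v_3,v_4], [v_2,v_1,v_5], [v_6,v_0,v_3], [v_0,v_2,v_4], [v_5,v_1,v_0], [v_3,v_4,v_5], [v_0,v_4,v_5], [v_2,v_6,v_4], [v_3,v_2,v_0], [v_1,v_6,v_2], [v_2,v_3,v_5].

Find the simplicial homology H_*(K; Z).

H_0 ≅ Z,  H_1 ≅ Z/2,  H_2 = 0.

Take the total order v_0 < v_1 < v_2 < v_3 < v_4 < v_5 < v_6 on the vertex set. Then K (dimension 2) consists of the simplices:

  0-simplices (7): [v_0], [v_1], [v_2], [v_3], [v_4], [v_5], [v_6]
  1-simplices (18): (18 of them)
  2-simplices (12): (12 of them)

Hence C_0 ≅ Z^7, C_1 ≅ Z^18, C_2 ≅ Z^12.

Boundary ∂_1: C_1 → C_0 maps an edge to its endpoints' difference, ∂[p,q] = q − p. For instance
  ∂[v_3,v_5] = [v_5] − [v_3].
This gives a 7×18 integer matrix of rank 6; reducing to Smith normal form yields diagonal entries (1,1,1,1,1,1).

The boundary map ∂_2: C_2 → C_1 maps a triangle to the signed sum of its edges. For instance
  ∂[v_0,v_1,v_6] = [v_1,v_6] − [v_0,v_6] + [v_0,v_1],
  ∂[v_0,v_2,v_3] = [v_2,v_3] − [v_0,v_3] + [v_0,v_2].
This gives a 18×12 integer matrix of rank 12; reducing to Smith normal form yields diagonal entries (1,1,1,1,1,1,1,1,1,1,1,2).

Computing H_k = (kernel of ∂_k) / (image of ∂_{k+1}):

  H_0: rank C_0 − rank ∂_1 = 7 − 6 = 1, and the invariant factors of ∂_1 are all 1, so H_0 ≅ Z.
  H_1: rank ker ∂_1 − rank ∂_2 = (18 − 6) − 12 = 0, and ∂_2 has invariant factor 2 > 1, so H_1 ≅ Z/2.
  H_2: rank ker ∂_2 − rank ∂_3 = (12 − 12) − 0 = 0, and there is no ∂_3, so H_2 ≅ 0.

(K is a triangulation of the real projective plane RP^2.)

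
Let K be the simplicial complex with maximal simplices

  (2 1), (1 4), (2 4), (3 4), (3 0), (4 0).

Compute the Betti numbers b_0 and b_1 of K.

b_0 = 1, b_1 = 2.

Fix the vertex order 0 < 1 < 2 < 3 < 4 and write every simplex with vertices in increasing order. Then dim K = 1 and the simplices of K are:

  0-simplices (5): [0], [1], [2], [3], [4]
  1-simplices (6): [0,3], [0,4], [1,2], [1,4], [2,4], [3,4]

giving chain groups C_0 ≅ Z^5, C_1 ≅ Z^6.

Boundary ∂_1: C_1 → C_0 maps an edge to its endpoints' difference, ∂[p,q] = q − p.
As a 5×6 matrix over Z this has rank 4, with invariant factors (1,1,1,1).

Computing H_k = (kernel of ∂_k) / (image of ∂_{k+1}):

  H_0: rank C_0 − rank ∂_1 = 5 − 4 = 1, and the invariant factors of ∂_1 are all 1, so H_0 ≅ Z.
  H_1: rank ker ∂_1 − rank ∂_2 = (6 − 4) − 0 = 2, and there is no ∂_2, so H_1 ≅ Z^2.

(K is a triangulation of a wedge of 2 circles.)

Hence the Betti numbers are b_0 = 1, b_1 = 2.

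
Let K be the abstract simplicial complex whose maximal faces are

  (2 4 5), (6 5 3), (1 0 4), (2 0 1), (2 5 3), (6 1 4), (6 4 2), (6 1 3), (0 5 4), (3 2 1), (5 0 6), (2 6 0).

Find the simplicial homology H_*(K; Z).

H_0 ≅ Z,  H_1 ≅ Z/2,  H_2 = 0.

Order the vertices as 0 < 1 < 2 < 3 < 4 < 5 < 6. Listing each simplex with vertices in this order, K has dimension 2 with simplices:

  0-simplices (7): [0], [1], [2], [3], [4], [5], [6]
  1-simplices (18): [0,1], [0,2], [0,4], [0,5], [0,6], [1,2], [1,3], [1,4], [1,6], [2,3], [2,4], [2,5], [2,6], [3,5], [3,6], [4,5], [4,6], [5,6]
  2-simplices (12): [0,1,2], [0,1,4], [0,2,6], [0,4,5], [0,5,6], [1,2,3], [1,3,6], [1,4,6], [2,3,5], [2,4,5], [2,4,6], [3,5,6]

giving chain groups C_0 ≅ Z^7, C_1 ≅ Z^18, C_2 ≅ Z^12.

Boundary ∂_1: C_1 → C_0 sends each edge [p,q] (with p < q) to q − p.
As a 7×18 matrix over Z this has rank 6, with invariant factors (1,1,1,1,1,1).

∂_2: C_2 → C_1 sends each 2-simplex [p,q,r] to [q,r] − [p,r] + [p,q]. For instance
  ∂[2,4,5] = [4,5] − [2,5] + [2,4],
  ∂[0,1,4] = [1,4] − [0,4] + [0,1].
This gives a 18×12 integer matrix of rank 12; reducing to Smith normal form yields diagonal entries (1,1,1,1,1,1,1,1,1,1,1,2).

From H_k ≅ ker(∂_k) / im(∂_{k+1}) we obtain:

  H_0: rank C_0 − rank ∂_1 = 7 − 6 = 1, and the invariant factors of ∂_1 are all 1, so H_0 ≅ Z.
  H_1: rank ker ∂_1 − rank ∂_2 = (18 − 6) − 12 = 0, and ∂_2 has invariant factor 2 > 1, so H_1 ≅ Z/2.
  H_2: rank ker ∂_2 − rank ∂_3 = (12 − 12) − 0 = 0, and there is no ∂_3, so H_2 ≅ 0.

(K is a triangulation of the real projective plane RP^2.)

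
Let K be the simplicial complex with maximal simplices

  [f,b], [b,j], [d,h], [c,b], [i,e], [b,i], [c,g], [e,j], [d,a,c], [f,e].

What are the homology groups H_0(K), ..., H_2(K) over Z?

Take the total order a < b < c < d < e < f < g < h < i < j on the vertex set. Then K (dimension 2) consists of the simplices:

  0-simplices (10): a, b, c, d, e, f, g, h, i, j
  1-simplices (12): ac, ad, bc, bf, bi, bj, cd, cg, dh, ef, ei, ej
  2-simplices (1): acd

giving chain groups C_0 ≅ Z^10, C_1 ≅ Z^12, C_2 ≅ Z^1.

The boundary map ∂_1: C_1 → C_0 maps an edge to its endpoints' difference, ∂[p,q] = q − p.
As a 10×12 matrix over Z this has rank 9, with invariant factors (1,1,1,1,1,1,1,1,1).

The boundary map ∂_2: C_2 → C_1 acts by ∂[p,q,r] = [q,r] − [p,r] + [p,q]. For instance
  ∂acd = cd − ad + ac.
The 12×1 boundary matrix has rank 1 and Smith normal form diag(1).

From H_k ≅ ker(∂_k) / im(∂_{k+1}) we obtain:

  H_0: rank C_0 − rank ∂_1 = 10 − 9 = 1, and the invariant factors of ∂_1 are all 1, so H_0 = Z.
  H_1: rank ker ∂_1 − rank ∂_2 = (12 − 9) − 1 = 2, and the invariant factors of ∂_2 are all 1, so H_1 = Z^2.
  H_2: rank ker ∂_2 − rank ∂_3 = (1 − 1) − 0 = 0, and there is no ∂_3, so H_2 = 0.

H_0 = Z,  H_1 = Z^2,  H_2 = 0.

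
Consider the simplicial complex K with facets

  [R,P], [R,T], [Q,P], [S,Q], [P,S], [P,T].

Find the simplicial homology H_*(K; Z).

H_0 ≅ Z,  H_1 ≅ Z^2.

Fix the vertex order P < Q < R < S < T and write every simplex with vertices in increasing order. Then dim K = 1 and the simplices of K are:

  0-simplices (5): P, Q, R, S, T
  1-simplices (6): PQ, PR, PS, PT, QS, RT

so the chain groups are C_0 ≅ Z^5, C_1 ≅ Z^6.

Boundary ∂_1: C_1 → C_0 is given by ∂[p,q] = [q] − [p].
The 5×6 boundary matrix has rank 4 and Smith normal form diag(1,1,1,1).

Computing H_k = (kernel of ∂_k) / (image of ∂_{k+1}):

  H_0: rank C_0 − rank ∂_1 = 5 − 4 = 1, and the invariant factors of ∂_1 are all 1, so H_0 ≅ Z.
  H_1: rank ker ∂_1 − rank ∂_2 = (6 − 4) − 0 = 2, and there is no ∂_2, so H_1 ≅ Z^2.

(K is a triangulation of a wedge of 2 circles.)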